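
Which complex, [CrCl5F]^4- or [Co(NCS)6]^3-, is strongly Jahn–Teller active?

[CrCl5F]^4-: Ligand charges: each chloride is −1; each fluoride is −1. With an overall charge of −4 the chromium centre must be in the +2 oxidation state. Group 6 minus oxidation state 2 gives a d⁴ configuration. Chloride and fluoride are weak-field ligands for a first-row metal, so the complex is high-spin. The t₂g³e_g¹ (high-spin) configuration has an unevenly filled e_g set; the Jahn–Teller theorem predicts a tetragonal distortion (typically axial elongation) to lift the degeneracy.
[Co(NCS)6]^3-: Ligand charges: each isothiocyanate is −1. With an overall charge of −3 the cobalt centre must be in the +3 oxidation state. Co sits in group 9, so the d-electron count is 9 − 3 = 6. Co(III) has an exceptionally large octahedral splitting and is low-spin with essentially every ligand except fluoride. The d⁶ configuration leaves the e_g set evenly filled (or empty) — no strong Jahn–Teller driving force.

[CrCl5F]^4-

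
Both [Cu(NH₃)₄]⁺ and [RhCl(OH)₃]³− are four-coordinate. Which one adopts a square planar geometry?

For [Cu(NH₃)₄]⁺: Ammonia is neutral; balancing the +1 overall charge requires Cu(I). Group 11 minus oxidation state 1 gives a d¹⁰ configuration. A d¹⁰ ion has no crystal-field stabilisation preference between square planar and tetrahedral, so four ligands adopt the sterically favoured tetrahedral geometry. → tetrahedral.
For [RhCl(OH)₃]³−: Ligand charges: each chloride is −1; each hydroxide is −1. With an overall charge of −3 the rhodium centre must be in the +1 oxidation state. Group 9 minus oxidation state 1 gives a d⁸ configuration. A 4d d⁸ ion has a large crystal-field splitting; square planar leaves the high-energy d_{x²−y²} orbital empty and maximises CFSE. → square planar.

[RhCl(OH)₃]³−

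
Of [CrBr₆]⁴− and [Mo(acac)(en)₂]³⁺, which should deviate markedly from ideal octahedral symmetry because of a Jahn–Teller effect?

[CrBr₆]⁴−: Summing ligand charges against the −4 overall charge gives an oxidation state of +2 for chromium. Cr sits in group 6, so the d-electron count is 6 − 2 = 4. Bromide is a weak-field ligand for a first-row metal, so the complex is high-spin. The t₂g³e_g¹ (high-spin) configuration has an unevenly filled e_g set; the Jahn–Teller theorem predicts a tetragonal distortion (typically axial elongation) to lift the degeneracy.
[Mo(acac)(en)₂]³⁺: Ligand charges: each acetylacetonate is −1; ethylenediamine is neutral. With an overall charge of +3 the molybdenum centre must be in the +4 oxidation state. Molybdenum is a group-6 element; Mo(IV) is therefore d². The d² configuration leaves the e_g set evenly filled (or empty) — no strong Jahn–Teller driving force.

[CrBr₆]⁴−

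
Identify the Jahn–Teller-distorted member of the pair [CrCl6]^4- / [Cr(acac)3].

[CrCl6]^4-

[CrCl6]^4-: Ligand charges: each chloride is −1. With an overall charge of −4 the chromium centre must be in the +2 oxidation state. Group 6 minus oxidation state 2 gives a d⁴ configuration. Chloride is a weak-field ligand for a first-row metal, so the complex is high-spin. The t₂g³e_g¹ (high-spin) configuration has an unevenly filled e_g set; the Jahn–Teller theorem predicts a tetragonal distortion (typically axial elongation) to lift the degeneracy.
[Cr(acac)3]: Each acetylacetonate is −1; balancing the 0 overall charge requires Cr(III). Group 6 minus oxidation state 3 gives a d³ configuration. The d³ configuration leaves the e_g set evenly filled (or empty) — no strong Jahn–Teller driving force.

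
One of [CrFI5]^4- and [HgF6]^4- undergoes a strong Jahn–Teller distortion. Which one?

[CrFI5]^4-: Each fluoride is −1; each iodide is −1; balancing the −4 overall charge requires Cr(II). Chromium is a group-6 element; Cr(II) is therefore d⁴. Fluoride and iodide are weak-field ligands for a first-row metal, so the complex is high-spin. The t₂g³e_g¹ (high-spin) configuration has an unevenly filled e_g set; the Jahn–Teller theorem predicts a tetragonal distortion (typically axial elongation) to lift the degeneracy.
[HgF6]^4-: Each fluoride is −1; balancing the −4 overall charge requires Hg(II). Group 12 minus oxidation state 2 gives a d¹⁰ configuration. The d¹⁰ configuration leaves the e_g set evenly filled (or empty) — no strong Jahn–Teller driving force.

[CrFI5]^4-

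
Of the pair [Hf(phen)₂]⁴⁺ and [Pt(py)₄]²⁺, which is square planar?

[Pt(py)₄]²⁺

For [Hf(phen)₂]⁴⁺: 1,10-phenanthroline is neutral; balancing the +4 overall charge requires Hf(IV). Hafnium is a group-4 element; Hf(IV) is therefore d⁰. A d⁰ ion has no crystal-field stabilisation preference between square planar and tetrahedral, so four ligands adopt the sterically favoured tetrahedral geometry. → tetrahedral.
For [Pt(py)₄]²⁺: Ligand charges: pyridine is neutral. With an overall charge of +2 the platinum centre must be in the +2 oxidation state. Platinum is a group-10 element; Pt(II) is therefore d⁸. A 5d d⁸ ion has a large crystal-field splitting; square planar leaves the high-energy d_{x²−y²} orbital empty and maximises CFSE. → square planar.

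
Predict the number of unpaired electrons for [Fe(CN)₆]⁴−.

Each cyanide is −1; balancing the −4 overall charge requires Fe(II).
Fe sits in group 8, so the d-electron count is 8 − 2 = 6.
The spin state decides the count: Cyanide is a strong-field ligand (high in the spectrochemical series) for a first-row metal, so the complex is low-spin.
An octahedral low-spin d⁶ ion is t₂g⁶e_g⁰, giving 0 unpaired electrons.

0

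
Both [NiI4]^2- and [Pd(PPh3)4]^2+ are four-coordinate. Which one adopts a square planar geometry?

[Pd(PPh3)4]^2+

For [NiI4]^2-: Summing ligand charges against the −2 overall charge gives an oxidation state of +2 for nickel. Ni sits in group 10, so the d-electron count is 10 − 2 = 8. Iodide is a weak-field ligand. With weak-field ligands the CFSE gain from square planar is small, so a 3d d⁸ ion takes the sterically preferred tetrahedral geometry. → tetrahedral.
For [Pd(PPh3)4]^2+: Ligand charges: triphenylphosphine is neutral. With an overall charge of +2 the palladium centre must be in the +2 oxidation state. Pd sits in group 10, so the d-electron count is 10 − 2 = 8. A 4d d⁸ ion has a large crystal-field splitting; square planar leaves the high-energy d_{x²−y²} orbital empty and maximises CFSE. → square planar.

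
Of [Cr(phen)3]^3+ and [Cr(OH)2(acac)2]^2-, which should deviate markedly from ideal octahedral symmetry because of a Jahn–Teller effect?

[Cr(OH)2(acac)2]^2-

[Cr(phen)3]^3+: Ligand charges: 1,10-phenanthroline is neutral. With an overall charge of +3 the chromium centre must be in the +3 oxidation state. Group 6 minus oxidation state 3 gives a d³ configuration. The d³ configuration leaves the e_g set evenly filled (or empty) — no strong Jahn–Teller driving force.
[Cr(OH)2(acac)2]^2-: Ligand charges: each hydroxide is −1; each acetylacetonate is −1. With an overall charge of −2 the chromium centre must be in the +2 oxidation state. Cr sits in group 6, so the d-electron count is 6 − 2 = 4. Acetylacetonate and hydroxide are weak-field ligands for a first-row metal, so the complex is high-spin. The t₂g³e_g¹ (high-spin) configuration has an unevenly filled e_g set; the Jahn–Teller theorem predicts a tetragonal distortion (typically axial elongation) to lift the degeneracy.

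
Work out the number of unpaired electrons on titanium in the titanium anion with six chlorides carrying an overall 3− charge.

Each chloride is −1; balancing the −3 overall charge requires Ti(III).
Ti sits in group 4, so the d-electron count is 4 − 3 = 1.
In an octahedral field the d¹ configuration is t₂g¹e_g⁰ (only one arrangement possible), giving 1 unpaired electron.

1 unpaired electron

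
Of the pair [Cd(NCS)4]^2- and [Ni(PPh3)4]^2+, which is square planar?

[Ni(PPh3)4]^2+

For [Cd(NCS)4]^2-: Each isothiocyanate is −1; balancing the −2 overall charge requires Cd(II). Cd sits in group 12, so the d-electron count is 12 − 2 = 10. A d¹⁰ ion has no crystal-field stabilisation preference between square planar and tetrahedral, so four ligands adopt the sterically favoured tetrahedral geometry. → tetrahedral.
For [Ni(PPh3)4]^2+: Ligand charges: triphenylphosphine is neutral. With an overall charge of +2 the nickel centre must be in the +2 oxidation state. Group 10 minus oxidation state 2 gives a d⁸ configuration. Triphenylphosphine is a strong-field ligand (high in the spectrochemical series). A 3d d⁸ ion with strong-field ligands gains enough CFSE to favour square planar over tetrahedral. → square planar.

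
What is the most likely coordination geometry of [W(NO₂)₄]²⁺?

tetrahedral

Ligand charges: each nitro (N-bound nitrite) is −1. With an overall charge of +2 the tungsten centre must be in the +6 oxidation state.
W sits in group 6, so the d-electron count is 6 − 6 = 0.
Coordination number: 4.
A d⁰ ion has no crystal-field stabilisation preference between square planar and tetrahedral, so four ligands adopt the sterically favoured tetrahedral geometry.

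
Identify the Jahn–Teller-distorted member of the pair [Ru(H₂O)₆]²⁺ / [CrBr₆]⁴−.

[Ru(H₂O)₆]²⁺: Summing ligand charges against the +2 overall charge gives an oxidation state of +2 for ruthenium. Group 8 minus oxidation state 2 gives a d⁶ configuration. A 4d ion has a large Δₒ and is invariably low-spin. The d⁶ configuration leaves the e_g set evenly filled (or empty) — no strong Jahn–Teller driving force.
[CrBr₆]⁴−: Each bromide is −1; balancing the −4 overall charge requires Cr(II). Group 6 minus oxidation state 2 gives a d⁴ configuration. Bromide is a weak-field ligand for a first-row metal, so the complex is high-spin. The t₂g³e_g¹ (high-spin) configuration has an unevenly filled e_g set; the Jahn–Teller theorem predicts a tetragonal distortion (typically axial elongation) to lift the degeneracy.

[CrBr₆]⁴−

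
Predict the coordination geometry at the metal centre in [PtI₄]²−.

Summing ligand charges against the −2 overall charge gives an oxidation state of +2 for platinum.
Group 10 minus oxidation state 2 gives a d⁸ configuration.
Coordination number: 4.
A 5d d⁸ ion has a large crystal-field splitting; square planar leaves the high-energy d_{x²−y²} orbital empty and maximises CFSE.

square planar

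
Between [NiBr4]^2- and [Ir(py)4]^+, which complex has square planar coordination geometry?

[Ir(py)4]^+

For [NiBr4]^2-: Each bromide is −1; balancing the −2 overall charge requires Ni(II). Group 10 minus oxidation state 2 gives a d⁸ configuration. Bromide is a weak-field ligand. With weak-field ligands the CFSE gain from square planar is small, so a 3d d⁸ ion takes the sterically preferred tetrahedral geometry. → tetrahedral.
For [Ir(py)4]^+: Summing ligand charges against the +1 overall charge gives an oxidation state of +1 for iridium. Iridium is a group-9 element; Ir(I) is therefore d⁸. A 5d d⁸ ion has a large crystal-field splitting; square planar leaves the high-energy d_{x²−y²} orbital empty and maximises CFSE. → square planar.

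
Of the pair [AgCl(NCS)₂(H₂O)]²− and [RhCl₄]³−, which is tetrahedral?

[AgCl(NCS)₂(H₂O)]²−

For [AgCl(NCS)₂(H₂O)]²−: Ligand charges: each chloride is −1; each isothiocyanate is −1; water is neutral. With an overall charge of −2 the silver centre must be in the +1 oxidation state. Group 11 minus oxidation state 1 gives a d¹⁰ configuration. A d¹⁰ ion has no crystal-field stabilisation preference between square planar and tetrahedral, so four ligands adopt the sterically favoured tetrahedral geometry. → tetrahedral.
For [RhCl₄]³−: Summing ligand charges against the −3 overall charge gives an oxidation state of +1 for rhodium. Group 9 minus oxidation state 1 gives a d⁸ configuration. A 4d d⁸ ion has a large crystal-field splitting; square planar leaves the high-energy d_{x²−y²} orbital empty and maximises CFSE. → square planar.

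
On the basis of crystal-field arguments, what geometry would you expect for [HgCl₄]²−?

tetrahedral

Ligand charges: each chloride is −1. With an overall charge of −2 the mercury centre must be in the +2 oxidation state.
Group 12 minus oxidation state 2 gives a d¹⁰ configuration.
Coordination number: 4.
A d¹⁰ ion has no crystal-field stabilisation preference between square planar and tetrahedral, so four ligands adopt the sterically favoured tetrahedral geometry.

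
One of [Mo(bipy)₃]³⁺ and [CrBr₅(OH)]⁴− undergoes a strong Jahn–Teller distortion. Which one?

[CrBr₅(OH)]⁴−

[Mo(bipy)₃]³⁺: Ligand charges: 2,2′-bipyridine is neutral. With an overall charge of +3 the molybdenum centre must be in the +3 oxidation state. Group 6 minus oxidation state 3 gives a d³ configuration. The d³ configuration leaves the e_g set evenly filled (or empty) — no strong Jahn–Teller driving force.
[CrBr₅(OH)]⁴−: Each bromide is −1; each hydroxide is −1; balancing the −4 overall charge requires Cr(II). Chromium is a group-6 element; Cr(II) is therefore d⁴. Bromide and hydroxide are weak-field ligands for a first-row metal, so the complex is high-spin. The t₂g³e_g¹ (high-spin) configuration has an unevenly filled e_g set; the Jahn–Teller theorem predicts a tetragonal distortion (typically axial elongation) to lift the degeneracy.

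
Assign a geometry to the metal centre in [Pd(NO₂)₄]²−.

Summing ligand charges against the −2 overall charge gives an oxidation state of +2 for palladium.
Group 10 minus oxidation state 2 gives a d⁸ configuration.
Coordination number: 4.
A 4d d⁸ ion has a large crystal-field splitting; square planar leaves the high-energy d_{x²−y²} orbital empty and maximises CFSE.

square planar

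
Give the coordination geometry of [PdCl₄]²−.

Summing ligand charges against the −2 overall charge gives an oxidation state of +2 for palladium.
Group 10 minus oxidation state 2 gives a d⁸ configuration.
Coordination number: 4.
A 4d d⁸ ion has a large crystal-field splitting; square planar leaves the high-energy d_{x²−y²} orbital empty and maximises CFSE.

square planar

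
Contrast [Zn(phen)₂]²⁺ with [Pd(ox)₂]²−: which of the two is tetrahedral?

[Zn(phen)₂]²⁺

For [Zn(phen)₂]²⁺: Ligand charges: 1,10-phenanthroline is neutral. With an overall charge of +2 the zinc centre must be in the +2 oxidation state. Group 12 minus oxidation state 2 gives a d¹⁰ configuration. A d¹⁰ ion has no crystal-field stabilisation preference between square planar and tetrahedral, so four ligands adopt the sterically favoured tetrahedral geometry. → tetrahedral.
For [Pd(ox)₂]²−: Summing ligand charges against the −2 overall charge gives an oxidation state of +2 for palladium. Pd sits in group 10, so the d-electron count is 10 − 2 = 8. A 4d d⁸ ion has a large crystal-field splitting; square planar leaves the high-energy d_{x²−y²} orbital empty and maximises CFSE. → square planar.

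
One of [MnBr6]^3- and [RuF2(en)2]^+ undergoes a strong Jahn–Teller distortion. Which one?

[MnBr6]^3-

[MnBr6]^3-: Ligand charges: each bromide is −1. With an overall charge of −3 the manganese centre must be in the +3 oxidation state. Mn sits in group 7, so the d-electron count is 7 − 3 = 4. Bromide is a weak-field ligand for a first-row metal, so the complex is high-spin. The t₂g³e_g¹ (high-spin) configuration has an unevenly filled e_g set; the Jahn–Teller theorem predicts a tetragonal distortion (typically axial elongation) to lift the degeneracy.
[RuF2(en)2]^+: Ligand charges: each fluoride is −1; ethylenediamine is neutral. With an overall charge of +1 the ruthenium centre must be in the +3 oxidation state. Ruthenium is a group-8 element; Ru(III) is therefore d⁵. A 4d ion has a large Δₒ and is invariably low-spin. The d⁵ configuration leaves the e_g set evenly filled (or empty) — no strong Jahn–Teller driving force.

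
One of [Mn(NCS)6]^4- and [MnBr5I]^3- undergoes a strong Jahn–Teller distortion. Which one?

[Mn(NCS)6]^4-: Summing ligand charges against the −4 overall charge gives an oxidation state of +2 for manganese. Group 7 minus oxidation state 2 gives a d⁵ configuration. Isothiocyanate is a weak-field ligand for a first-row metal, so the complex is high-spin. The d⁵ configuration leaves the e_g set evenly filled (or empty) — no strong Jahn–Teller driving force.
[MnBr5I]^3-: Ligand charges: each bromide is −1; each iodide is −1. With an overall charge of −3 the manganese centre must be in the +3 oxidation state. Group 7 minus oxidation state 3 gives a d⁴ configuration. Bromide and iodide are weak-field ligands for a first-row metal, so the complex is high-spin. The t₂g³e_g¹ (high-spin) configuration has an unevenly filled e_g set; the Jahn–Teller theorem predicts a tetragonal distortion (typically axial elongation) to lift the degeneracy.

[MnBr5I]^3-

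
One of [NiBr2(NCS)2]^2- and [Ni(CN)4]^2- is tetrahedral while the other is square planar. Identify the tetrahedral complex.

[NiBr2(NCS)2]^2-

For [NiBr2(NCS)2]^2-: Each bromide is −1; each isothiocyanate is −1; balancing the −2 overall charge requires Ni(II). Nickel is a group-10 element; Ni(II) is therefore d⁸. Bromide and isothiocyanate are weak-field ligands. With weak-field ligands the CFSE gain from square planar is small, so a 3d d⁸ ion takes the sterically preferred tetrahedral geometry. → tetrahedral.
For [Ni(CN)4]^2-: Summing ligand charges against the −2 overall charge gives an oxidation state of +2 for nickel. Nickel is a group-10 element; Ni(II) is therefore d⁸. Cyanide is a strong-field ligand (high in the spectrochemical series). A 3d d⁸ ion with strong-field ligands gains enough CFSE to favour square planar over tetrahedral. → square planar.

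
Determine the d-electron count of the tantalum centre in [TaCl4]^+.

Summing ligand charges against the +1 overall charge gives an oxidation state of +5 for tantalum.
Ta sits in group 5, so the d-electron count is 5 − 5 = 0.

d0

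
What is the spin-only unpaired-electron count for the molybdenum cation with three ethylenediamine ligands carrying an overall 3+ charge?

3

Summing ligand charges against the +3 overall charge gives an oxidation state of +3 for molybdenum.
Mo sits in group 6, so the d-electron count is 6 − 3 = 3.
Counting donor atoms: 3×ethylenediamine (bidentate) → 6 donors. Coordination number = 6.
In an octahedral field the d³ configuration is t₂g³e_g⁰ (only one arrangement possible), giving 3 unpaired electrons.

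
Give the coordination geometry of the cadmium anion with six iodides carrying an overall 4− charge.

Summing ligand charges against the −4 overall charge gives an oxidation state of +2 for cadmium.
Cadmium is a group-12 element; Cd(II) is therefore d¹⁰.
Coordination number: 6.
Six donors around a single metal centre give an octahedral coordination sphere.

octahedral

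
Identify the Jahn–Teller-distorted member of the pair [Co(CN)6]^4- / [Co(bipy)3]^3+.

[Co(CN)6]^4-: Ligand charges: each cyanide is −1. With an overall charge of −4 the cobalt centre must be in the +2 oxidation state. Cobalt is a group-9 element; Co(II) is therefore d⁷. Cyanide is a strong-field ligand (high in the spectrochemical series) for a first-row metal, so the complex is low-spin. The t₂g⁶e_g¹ (low-spin) configuration has an unevenly filled e_g set; the Jahn–Teller theorem predicts a tetragonal distortion (typically axial elongation) to lift the degeneracy.
[Co(bipy)3]^3+: 2,2′-bipyridine is neutral; balancing the +3 overall charge requires Co(III). Group 9 minus oxidation state 3 gives a d⁶ configuration. Co(III) has an exceptionally large octahedral splitting and is low-spin with essentially every ligand except fluoride. The d⁶ configuration leaves the e_g set evenly filled (or empty) — no strong Jahn–Teller driving force.

[Co(CN)6]^4-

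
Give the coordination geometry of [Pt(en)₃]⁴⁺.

Ligand charges: ethylenediamine is neutral. With an overall charge of +4 the platinum centre must be in the +4 oxidation state.
Platinum is a group-10 element; Pt(IV) is therefore d⁶.
Counting donor atoms: 3×ethylenediamine (bidentate) → 6 donors. Coordination number = 6.
Six donors around a single metal centre give an octahedral coordination sphere.

octahedral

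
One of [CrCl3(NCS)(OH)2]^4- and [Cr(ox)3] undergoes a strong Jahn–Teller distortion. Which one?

[CrCl3(NCS)(OH)2]^4-

[CrCl3(NCS)(OH)2]^4-: Ligand charges: each chloride is −1; each isothiocyanate is −1; each hydroxide is −1. With an overall charge of −4 the chromium centre must be in the +2 oxidation state. Group 6 minus oxidation state 2 gives a d⁴ configuration. Chloride, hydroxide, and isothiocyanate are weak-field ligands for a first-row metal, so the complex is high-spin. The t₂g³e_g¹ (high-spin) configuration has an unevenly filled e_g set; the Jahn–Teller theorem predicts a tetragonal distortion (typically axial elongation) to lift the degeneracy.
[Cr(ox)3]: Each oxalate is −2; balancing the 0 overall charge requires Cr(VI). Chromium is a group-6 element; Cr(VI) is therefore d⁰. The d⁰ configuration leaves the e_g set evenly filled (or empty) — no strong Jahn–Teller driving force.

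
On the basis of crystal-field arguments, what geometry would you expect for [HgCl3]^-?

trigonal planar

Summing ligand charges against the −1 overall charge gives an oxidation state of +2 for mercury.
Group 12 minus oxidation state 2 gives a d¹⁰ configuration.
Coordination number: 3.
Three ligands around a d¹⁰ centre minimise repulsion in a trigonal-planar arrangement.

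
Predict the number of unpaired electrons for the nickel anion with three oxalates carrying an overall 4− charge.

Summing ligand charges against the −4 overall charge gives an oxidation state of +2 for nickel.
Group 10 minus oxidation state 2 gives a d⁸ configuration.
Counting donor atoms: 3×oxalate (bidentate) → 6 donors. Coordination number = 6.
In an octahedral field the d⁸ configuration is t₂g⁶e_g² (only one arrangement possible), giving 2 unpaired electrons.

2 unpaired electrons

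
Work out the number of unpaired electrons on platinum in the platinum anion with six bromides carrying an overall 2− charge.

Each bromide is −1; balancing the −2 overall charge requires Pt(IV).
Platinum is a group-10 element; Pt(IV) is therefore d⁶.
The spin state decides the count: a 5d ion has a large Δₒ and is invariably low-spin.
An octahedral low-spin d⁶ ion is t₂g⁶e_g⁰, giving 0 unpaired electrons.

0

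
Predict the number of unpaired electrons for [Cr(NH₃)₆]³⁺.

3

Ammonia is neutral; balancing the +3 overall charge requires Cr(III).
Cr sits in group 6, so the d-electron count is 6 − 3 = 3.
In an octahedral field the d³ configuration is t₂g³e_g⁰ (only one arrangement possible), giving 3 unpaired electrons.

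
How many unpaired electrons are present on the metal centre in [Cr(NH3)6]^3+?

Ammonia is neutral; balancing the +3 overall charge requires Cr(III).
Group 6 minus oxidation state 3 gives a d³ configuration.
In an octahedral field the d³ configuration is t₂g³e_g⁰ (only one arrangement possible), giving 3 unpaired electrons.

3 unpaired electrons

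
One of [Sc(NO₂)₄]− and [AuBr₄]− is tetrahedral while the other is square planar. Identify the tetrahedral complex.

[Sc(NO₂)₄]−

For [Sc(NO₂)₄]−: Each nitro (N-bound nitrite) is −1; balancing the −1 overall charge requires Sc(III). Group 3 minus oxidation state 3 gives a d⁰ configuration. A d⁰ ion has no crystal-field stabilisation preference between square planar and tetrahedral, so four ligands adopt the sterically favoured tetrahedral geometry. → tetrahedral.
For [AuBr₄]−: Ligand charges: each bromide is −1. With an overall charge of −1 the gold centre must be in the +3 oxidation state. Gold is a group-11 element; Au(III) is therefore d⁸. A 5d d⁸ ion has a large crystal-field splitting; square planar leaves the high-energy d_{x²−y²} orbital empty and maximises CFSE. → square planar.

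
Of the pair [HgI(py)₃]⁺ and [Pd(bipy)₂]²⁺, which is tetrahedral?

[HgI(py)₃]⁺

For [HgI(py)₃]⁺: Summing ligand charges against the +1 overall charge gives an oxidation state of +2 for mercury. Group 12 minus oxidation state 2 gives a d¹⁰ configuration. A d¹⁰ ion has no crystal-field stabilisation preference between square planar and tetrahedral, so four ligands adopt the sterically favoured tetrahedral geometry. → tetrahedral.
For [Pd(bipy)₂]²⁺: Summing ligand charges against the +2 overall charge gives an oxidation state of +2 for palladium. Group 10 minus oxidation state 2 gives a d⁸ configuration. A 4d d⁸ ion has a large crystal-field splitting; square planar leaves the high-energy d_{x²−y²} orbital empty and maximises CFSE. → square planar.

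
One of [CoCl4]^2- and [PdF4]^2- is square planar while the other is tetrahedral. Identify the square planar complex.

For [CoCl4]^2-: Summing ligand charges against the −2 overall charge gives an oxidation state of +2 for cobalt. Cobalt is a group-9 element; Co(II) is therefore d⁷. For a high-spin 3d d⁷ ion with weak-field ligands the small Δₜ gives little square-planar CFSE advantage, so four ligands adopt the sterically favoured tetrahedral geometry. → tetrahedral.
For [PdF4]^2-: Each fluoride is −1; balancing the −2 overall charge requires Pd(II). Pd sits in group 10, so the d-electron count is 10 − 2 = 8. A 4d d⁸ ion has a large crystal-field splitting; square planar leaves the high-energy d_{x²−y²} orbital empty and maximises CFSE. → square planar.

[PdF4]^2-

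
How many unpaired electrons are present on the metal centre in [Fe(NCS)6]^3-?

Summing ligand charges against the −3 overall charge gives an oxidation state of +3 for iron.
Fe sits in group 8, so the d-electron count is 8 − 3 = 5.
The spin state decides the count: Isothiocyanate is a weak-field ligand for a first-row metal, so the complex is high-spin.
An octahedral high-spin d⁵ ion is t₂g³e_g², giving 5 unpaired electrons.

5 unpaired electrons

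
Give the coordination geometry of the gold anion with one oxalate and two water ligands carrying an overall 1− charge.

tetrahedral

Ligand charges: each oxalate is −2; water is neutral. With an overall charge of −1 the gold centre must be in the +1 oxidation state.
Group 11 minus oxidation state 1 gives a d¹⁰ configuration.
Counting donor atoms: 1×oxalate (bidentate) → 2 donors; 2×water (monodentate) → 2 donors. Coordination number = 4.
A d¹⁰ ion has no crystal-field stabilisation preference between square planar and tetrahedral, so four ligands adopt the sterically favoured tetrahedral geometry.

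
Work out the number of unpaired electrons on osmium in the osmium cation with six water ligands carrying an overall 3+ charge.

1 unpaired electron

Water is neutral; balancing the +3 overall charge requires Os(III).
Os sits in group 8, so the d-electron count is 8 − 3 = 5.
The spin state decides the count: a 5d ion has a large Δₒ and is invariably low-spin.
An octahedral low-spin d⁵ ion is t₂g⁵e_g⁰, giving 1 unpaired electron.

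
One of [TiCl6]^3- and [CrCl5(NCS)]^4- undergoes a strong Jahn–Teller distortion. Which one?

[CrCl5(NCS)]^4-

[TiCl6]^3-: Each chloride is −1; balancing the −3 overall charge requires Ti(III). Ti sits in group 4, so the d-electron count is 4 − 3 = 1. The d¹ configuration leaves the e_g set evenly filled (or empty) — no strong Jahn–Teller driving force.
[CrCl5(NCS)]^4-: Each chloride is −1; each isothiocyanate is −1; balancing the −4 overall charge requires Cr(II). Cr sits in group 6, so the d-electron count is 6 − 2 = 4. Chloride and isothiocyanate are weak-field ligands for a first-row metal, so the complex is high-spin. The t₂g³e_g¹ (high-spin) configuration has an unevenly filled e_g set; the Jahn–Teller theorem predicts a tetragonal distortion (typically axial elongation) to lift the degeneracy.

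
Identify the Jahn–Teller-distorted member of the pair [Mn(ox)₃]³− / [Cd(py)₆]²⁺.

[Mn(ox)₃]³−

[Mn(ox)₃]³−: Summing ligand charges against the −3 overall charge gives an oxidation state of +3 for manganese. Manganese is a group-7 element; Mn(III) is therefore d⁴. Oxalate is a weak-field ligand for a first-row metal, so the complex is high-spin. The t₂g³e_g¹ (high-spin) configuration has an unevenly filled e_g set; the Jahn–Teller theorem predicts a tetragonal distortion (typically axial elongation) to lift the degeneracy.
[Cd(py)₆]²⁺: Summing ligand charges against the +2 overall charge gives an oxidation state of +2 for cadmium. Cadmium is a group-12 element; Cd(II) is therefore d¹⁰. The d¹⁰ configuration leaves the e_g set evenly filled (or empty) — no strong Jahn–Teller driving force.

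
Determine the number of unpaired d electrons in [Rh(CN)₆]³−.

Summing ligand charges against the −3 overall charge gives an oxidation state of +3 for rhodium.
Rh sits in group 9, so the d-electron count is 9 − 3 = 6.
The spin state decides the count: a 4d ion has a large Δₒ and is invariably low-spin.
An octahedral low-spin d⁶ ion is t₂g⁶e_g⁰, giving 0 unpaired electrons.

0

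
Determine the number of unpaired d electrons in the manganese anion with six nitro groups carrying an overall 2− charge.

Ligand charges: each nitro (N-bound nitrite) is −1. With an overall charge of −2 the manganese centre must be in the +4 oxidation state.
Manganese is a group-7 element; Mn(IV) is therefore d³.
In an octahedral field the d³ configuration is t₂g³e_g⁰ (only one arrangement possible), giving 3 unpaired electrons.

3 unpaired electrons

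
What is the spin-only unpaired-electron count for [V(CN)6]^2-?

1 unpaired electron

Ligand charges: each cyanide is −1. With an overall charge of −2 the vanadium centre must be in the +4 oxidation state.
Vanadium is a group-5 element; V(IV) is therefore d¹.
In an octahedral field the d¹ configuration is t₂g¹e_g⁰ (only one arrangement possible), giving 1 unpaired electron.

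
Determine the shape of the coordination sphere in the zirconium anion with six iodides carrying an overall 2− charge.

octahedral

Ligand charges: each iodide is −1. With an overall charge of −2 the zirconium centre must be in the +4 oxidation state.
Zr sits in group 4, so the d-electron count is 4 − 4 = 0.
With 6 monodentate ligands the coordination number is 6.
Six donors around a single metal centre give an octahedral coordination sphere.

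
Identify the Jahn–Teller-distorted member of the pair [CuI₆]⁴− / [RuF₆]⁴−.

[CuI₆]⁴−: Summing ligand charges against the −4 overall charge gives an oxidation state of +2 for copper. Cu sits in group 11, so the d-electron count is 11 − 2 = 9. The t₂g⁶e_g³ configuration has an unevenly filled e_g set; the Jahn–Teller theorem predicts a tetragonal distortion (typically axial elongation) to lift the degeneracy.
[RuF₆]⁴−: Each fluoride is −1; balancing the −4 overall charge requires Ru(II). Ru sits in group 8, so the d-electron count is 8 − 2 = 6. A 4d ion has a large Δₒ and is invariably low-spin. The d⁶ configuration leaves the e_g set evenly filled (or empty) — no strong Jahn–Teller driving force.

[CuI₆]⁴−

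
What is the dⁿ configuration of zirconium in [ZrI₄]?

d⁰

Each iodide is −1; balancing the 0 overall charge requires Zr(IV).
Zirconium is a group-4 element; Zr(IV) is therefore d⁰.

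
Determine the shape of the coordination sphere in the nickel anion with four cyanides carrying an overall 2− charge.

square planar

Ligand charges: each cyanide is −1. With an overall charge of −2 the nickel centre must be in the +2 oxidation state.
Group 10 minus oxidation state 2 gives a d⁸ configuration.
Coordination number: 4.
Cyanide is a strong-field ligand (high in the spectrochemical series).
A 3d d⁸ ion with strong-field ligands gains enough CFSE to favour square planar over tetrahedral.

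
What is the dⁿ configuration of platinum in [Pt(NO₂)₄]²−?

d8

Each nitro (N-bound nitrite) is −1; balancing the −2 overall charge requires Pt(II).
Pt sits in group 10, so the d-electron count is 10 − 2 = 8.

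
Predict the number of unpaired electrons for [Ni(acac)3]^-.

Ligand charges: each acetylacetonate is −1. With an overall charge of −1 the nickel centre must be in the +2 oxidation state.
Ni sits in group 10, so the d-electron count is 10 − 2 = 8.
Counting donor atoms: 3×acetylacetonate (bidentate) → 6 donors. Coordination number = 6.
In an octahedral field the d⁸ configuration is t₂g⁶e_g² (only one arrangement possible), giving 2 unpaired electrons.

2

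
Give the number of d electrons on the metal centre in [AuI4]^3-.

Each iodide is −1; balancing the −3 overall charge requires Au(I).
Gold is a group-11 element; Au(I) is therefore d¹⁰.

d¹⁰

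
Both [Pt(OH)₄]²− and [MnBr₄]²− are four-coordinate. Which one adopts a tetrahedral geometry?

For [Pt(OH)₄]²−: Each hydroxide is −1; balancing the −2 overall charge requires Pt(II). Pt sits in group 10, so the d-electron count is 10 − 2 = 8. A 5d d⁸ ion has a large crystal-field splitting; square planar leaves the high-energy d_{x²−y²} orbital empty and maximises CFSE. → square planar.
For [MnBr₄]²−: Summing ligand charges against the −2 overall charge gives an oxidation state of +2 for manganese. Group 7 minus oxidation state 2 gives a d⁵ configuration. A high-spin d⁵ ion has zero CFSE in either geometry, so four ligands adopt the sterically favoured tetrahedral geometry. → tetrahedral.

[MnBr₄]²−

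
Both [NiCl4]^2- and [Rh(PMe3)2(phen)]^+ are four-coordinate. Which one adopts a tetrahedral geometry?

For [NiCl4]^2-: Each chloride is −1; balancing the −2 overall charge requires Ni(II). Group 10 minus oxidation state 2 gives a d⁸ configuration. Chloride is a weak-field ligand. With weak-field ligands the CFSE gain from square planar is small, so a 3d d⁸ ion takes the sterically preferred tetrahedral geometry. → tetrahedral.
For [Rh(PMe3)2(phen)]^+: Ligand charges: trimethylphosphine is neutral; 1,10-phenanthroline is neutral. With an overall charge of +1 the rhodium centre must be in the +1 oxidation state. Rhodium is a group-9 element; Rh(I) is therefore d⁸. A 4d d⁸ ion has a large crystal-field splitting; square planar leaves the high-energy d_{x²−y²} orbital empty and maximises CFSE. → square planar.

[NiCl4]^2-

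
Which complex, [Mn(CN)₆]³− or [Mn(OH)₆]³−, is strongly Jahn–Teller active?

[Mn(CN)₆]³−: Ligand charges: each cyanide is −1. With an overall charge of −3 the manganese centre must be in the +3 oxidation state. Manganese is a group-7 element; Mn(III) is therefore d⁴. Cyanide is a strong-field ligand (high in the spectrochemical series) for a first-row metal, so the complex is low-spin. The d⁴ configuration leaves the e_g set evenly filled (or empty) — no strong Jahn–Teller driving force.
[Mn(OH)₆]³−: Each hydroxide is −1; balancing the −3 overall charge requires Mn(III). Mn sits in group 7, so the d-electron count is 7 − 3 = 4. Hydroxide is a weak-field ligand for a first-row metal, so the complex is high-spin. The t₂g³e_g¹ (high-spin) configuration has an unevenly filled e_g set; the Jahn–Teller theorem predicts a tetragonal distortion (typically axial elongation) to lift the degeneracy.

[Mn(OH)₆]³−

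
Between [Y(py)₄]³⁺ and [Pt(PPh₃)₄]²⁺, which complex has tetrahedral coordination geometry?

[Y(py)₄]³⁺

For [Y(py)₄]³⁺: Pyridine is neutral; balancing the +3 overall charge requires Y(III). Group 3 minus oxidation state 3 gives a d⁰ configuration. A d⁰ ion has no crystal-field stabilisation preference between square planar and tetrahedral, so four ligands adopt the sterically favoured tetrahedral geometry. → tetrahedral.
For [Pt(PPh₃)₄]²⁺: Triphenylphosphine is neutral; balancing the +2 overall charge requires Pt(II). Group 10 minus oxidation state 2 gives a d⁸ configuration. A 5d d⁸ ion has a large crystal-field splitting; square planar leaves the high-energy d_{x²−y²} orbital empty and maximises CFSE. → square planar.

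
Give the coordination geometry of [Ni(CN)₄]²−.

square planar

Each cyanide is −1; balancing the −2 overall charge requires Ni(II).
Group 10 minus oxidation state 2 gives a d⁸ configuration.
With 4 monodentate ligands the coordination number is 4.
Cyanide is a strong-field ligand (high in the spectrochemical series).
A 3d d⁸ ion with strong-field ligands gains enough CFSE to favour square planar over tetrahedral.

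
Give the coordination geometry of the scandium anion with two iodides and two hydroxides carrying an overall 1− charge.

tetrahedral

Each iodide is −1; each hydroxide is −1; balancing the −1 overall charge requires Sc(III).
Group 3 minus oxidation state 3 gives a d⁰ configuration.
With 4 monodentate ligands the coordination number is 4.
A d⁰ ion has no crystal-field stabilisation preference between square planar and tetrahedral, so four ligands adopt the sterically favoured tetrahedral geometry.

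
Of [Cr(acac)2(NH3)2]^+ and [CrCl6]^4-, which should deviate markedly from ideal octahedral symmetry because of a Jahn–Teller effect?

[CrCl6]^4-

[Cr(acac)2(NH3)2]^+: Each acetylacetonate is −1; ammonia is neutral; balancing the +1 overall charge requires Cr(III). Group 6 minus oxidation state 3 gives a d³ configuration. The d³ configuration leaves the e_g set evenly filled (or empty) — no strong Jahn–Teller driving force.
[CrCl6]^4-: Ligand charges: each chloride is −1. With an overall charge of −4 the chromium centre must be in the +2 oxidation state. Cr sits in group 6, so the d-electron count is 6 − 2 = 4. Chloride is a weak-field ligand for a first-row metal, so the complex is high-spin. The t₂g³e_g¹ (high-spin) configuration has an unevenly filled e_g set; the Jahn–Teller theorem predicts a tetragonal distortion (typically axial elongation) to lift the degeneracy.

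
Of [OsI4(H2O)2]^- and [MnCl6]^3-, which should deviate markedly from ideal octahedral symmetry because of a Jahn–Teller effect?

[MnCl6]^3-

[OsI4(H2O)2]^-: Ligand charges: each iodide is −1; water is neutral. With an overall charge of −1 the osmium centre must be in the +3 oxidation state. Osmium is a group-8 element; Os(III) is therefore d⁵. A 5d ion has a large Δₒ and is invariably low-spin. The d⁵ configuration leaves the e_g set evenly filled (or empty) — no strong Jahn–Teller driving force.
[MnCl6]^3-: Ligand charges: each chloride is −1. With an overall charge of −3 the manganese centre must be in the +3 oxidation state. Manganese is a group-7 element; Mn(III) is therefore d⁴. Chloride is a weak-field ligand for a first-row metal, so the complex is high-spin. The t₂g³e_g¹ (high-spin) configuration has an unevenly filled e_g set; the Jahn–Teller theorem predicts a tetragonal distortion (typically axial elongation) to lift the degeneracy.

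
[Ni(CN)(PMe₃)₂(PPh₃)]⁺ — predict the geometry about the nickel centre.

Summing ligand charges against the +1 overall charge gives an oxidation state of +2 for nickel.
Group 10 minus oxidation state 2 gives a d⁸ configuration.
Coordination number: 4.
Cyanide, trimethylphosphine, and triphenylphosphine are strong-field ligands (high in the spectrochemical series).
A 3d d⁸ ion with strong-field ligands gains enough CFSE to favour square planar over tetrahedral.

square planar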